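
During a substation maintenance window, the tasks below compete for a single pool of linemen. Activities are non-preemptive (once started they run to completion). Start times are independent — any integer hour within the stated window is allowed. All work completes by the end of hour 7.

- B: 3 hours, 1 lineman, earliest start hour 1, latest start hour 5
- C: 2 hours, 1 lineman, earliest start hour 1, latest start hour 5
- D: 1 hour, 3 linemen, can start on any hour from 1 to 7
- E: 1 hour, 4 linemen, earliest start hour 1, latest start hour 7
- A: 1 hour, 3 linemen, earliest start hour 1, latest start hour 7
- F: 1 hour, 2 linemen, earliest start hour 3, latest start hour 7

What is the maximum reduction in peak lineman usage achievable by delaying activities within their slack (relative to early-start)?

Early-start peak: h1:12  h2:2  h3:3  h4:0  h5:0  h6:0  h7:0 ⇒ 12.
Leveled (B@1, C@1, D@3, E@4, A@5, F@6): h1:2  h2:2  h3:4  h4:4  h5:3  h6:2  h7:0 ⇒ 4.
Reduction 12 − 4 = 8.

8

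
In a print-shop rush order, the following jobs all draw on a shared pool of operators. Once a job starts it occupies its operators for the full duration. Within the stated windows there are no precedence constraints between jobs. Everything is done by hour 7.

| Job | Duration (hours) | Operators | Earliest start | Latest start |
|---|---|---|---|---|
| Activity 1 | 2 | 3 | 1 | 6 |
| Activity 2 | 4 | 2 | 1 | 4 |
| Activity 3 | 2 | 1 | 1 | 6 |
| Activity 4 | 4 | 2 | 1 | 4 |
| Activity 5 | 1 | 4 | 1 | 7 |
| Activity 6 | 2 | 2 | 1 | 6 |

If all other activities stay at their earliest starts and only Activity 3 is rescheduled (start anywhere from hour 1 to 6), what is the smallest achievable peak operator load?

Activity 3@1: h1:14  h2:10  h3:4  h4:4  h5:0  h6:0  h7:0 → peak 14
Activity 3@2: h1:13  h2:10  h3:5  h4:4  h5:0  h6:0  h7:0 → peak 13
Activity 3@3: h1:13  h2:9  h3:5  h4:5  h5:0  h6:0  h7:0 → peak 13
Activity 3@4: h1:13  h2:9  h3:4  h4:5  h5:1  h6:0  h7:0 → peak 13
Activity 3@5: h1:13  h2:9  h3:4  h4:4  h5:1  h6:1  h7:0 → peak 13
Activity 3@6: h1:13  h2:9  h3:4  h4:4  h5:0  h6:1  h7:1 → peak 13
Best is Activity 3@2, peak 13.

13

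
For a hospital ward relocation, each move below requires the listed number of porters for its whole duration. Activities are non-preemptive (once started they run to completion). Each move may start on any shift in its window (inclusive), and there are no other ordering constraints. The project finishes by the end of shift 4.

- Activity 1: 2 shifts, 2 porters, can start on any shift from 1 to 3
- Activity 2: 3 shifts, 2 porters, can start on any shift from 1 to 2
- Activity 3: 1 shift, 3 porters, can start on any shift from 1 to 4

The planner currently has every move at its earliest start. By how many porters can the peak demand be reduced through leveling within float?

3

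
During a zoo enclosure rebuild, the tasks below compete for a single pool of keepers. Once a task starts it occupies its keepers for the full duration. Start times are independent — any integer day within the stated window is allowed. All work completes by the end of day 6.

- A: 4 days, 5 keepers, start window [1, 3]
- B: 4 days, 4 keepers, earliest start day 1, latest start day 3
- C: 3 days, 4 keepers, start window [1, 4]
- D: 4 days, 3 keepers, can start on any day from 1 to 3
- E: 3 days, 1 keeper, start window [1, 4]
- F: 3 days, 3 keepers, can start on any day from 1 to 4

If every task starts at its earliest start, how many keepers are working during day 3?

At early start, day 3 has: A, B, C, D, E, F.
Demand: 5 + 4 + 4 + 3 + 1 + 3 = 20.

20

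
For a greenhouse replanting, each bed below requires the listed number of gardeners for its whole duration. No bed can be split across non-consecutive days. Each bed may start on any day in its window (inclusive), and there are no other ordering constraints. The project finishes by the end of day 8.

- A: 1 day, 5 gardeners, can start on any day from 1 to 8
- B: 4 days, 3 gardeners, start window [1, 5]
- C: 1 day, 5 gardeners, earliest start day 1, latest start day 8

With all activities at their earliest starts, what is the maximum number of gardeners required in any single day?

Early-start schedule: A@1, B@1, C@1.
Load per day: day 1: 13, day 2: 3, day 3: 3, day 4: 3, day 5: 0, day 6: 0, day 7: 0, day 8: 0.
Peak is 13.

13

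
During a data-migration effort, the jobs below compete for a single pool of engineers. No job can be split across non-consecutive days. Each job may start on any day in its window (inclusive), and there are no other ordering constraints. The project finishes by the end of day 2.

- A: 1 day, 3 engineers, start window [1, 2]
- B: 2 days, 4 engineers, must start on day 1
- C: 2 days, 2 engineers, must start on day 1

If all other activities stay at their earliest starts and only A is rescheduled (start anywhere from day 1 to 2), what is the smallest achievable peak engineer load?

9

A@1: d1:9  d2:6 → peak 9
A@2: d1:6  d2:9 → peak 9
Best is A@1, peak 9.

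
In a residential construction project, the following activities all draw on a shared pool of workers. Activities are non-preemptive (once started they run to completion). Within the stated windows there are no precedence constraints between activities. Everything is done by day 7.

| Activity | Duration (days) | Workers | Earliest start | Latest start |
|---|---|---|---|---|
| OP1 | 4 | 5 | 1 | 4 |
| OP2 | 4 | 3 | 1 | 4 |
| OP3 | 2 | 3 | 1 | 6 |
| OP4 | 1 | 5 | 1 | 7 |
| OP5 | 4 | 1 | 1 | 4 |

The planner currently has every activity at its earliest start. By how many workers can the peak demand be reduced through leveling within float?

8

Early-start peak: d1:17  d2:12  d3:9  d4:9  d5:0  d6:0  d7:0 ⇒ 17.
Leveled (OP1@1, OP2@1, OP3@5, OP4@5, OP5@1): d1:9  d2:9  d3:9  d4:9  d5:8  d6:3  d7:0 ⇒ 9.
Reduction 17 − 9 = 8.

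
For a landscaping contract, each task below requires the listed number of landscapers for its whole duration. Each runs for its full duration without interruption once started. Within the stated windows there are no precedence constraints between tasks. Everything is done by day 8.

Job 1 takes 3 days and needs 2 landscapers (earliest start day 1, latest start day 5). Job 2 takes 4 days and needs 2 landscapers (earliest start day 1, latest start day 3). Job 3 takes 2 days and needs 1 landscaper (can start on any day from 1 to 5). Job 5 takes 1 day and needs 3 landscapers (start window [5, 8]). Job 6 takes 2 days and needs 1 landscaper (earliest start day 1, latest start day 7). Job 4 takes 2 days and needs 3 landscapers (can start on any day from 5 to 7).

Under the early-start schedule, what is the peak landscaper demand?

Early-start schedule: Job 1@1, Job 2@1, Job 3@1, Job 5@5, Job 6@1, Job 4@5.
Load per day: day 1: 6, day 2: 6, day 3: 4, day 4: 2, day 5: 6, day 6: 3, day 7: 0, day 8: 0.
Peak is 6.

6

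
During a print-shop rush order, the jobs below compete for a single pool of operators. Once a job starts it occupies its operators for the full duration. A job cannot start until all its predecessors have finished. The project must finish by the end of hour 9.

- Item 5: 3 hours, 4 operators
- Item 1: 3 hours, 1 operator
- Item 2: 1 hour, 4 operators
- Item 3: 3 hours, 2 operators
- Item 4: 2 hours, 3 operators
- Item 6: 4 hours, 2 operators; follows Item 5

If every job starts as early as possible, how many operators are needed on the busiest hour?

Early-start schedule: Item 5@1, Item 1@1, Item 2@1, Item 3@1, Item 4@1, Item 6@4.
Load per hour: hour 1: 14, hour 2: 10, hour 3: 7, hour 4: 2, hour 5: 2, hour 6: 2, hour 7: 2, hour 8: 0, hour 9: 0.
Peak is 14.

14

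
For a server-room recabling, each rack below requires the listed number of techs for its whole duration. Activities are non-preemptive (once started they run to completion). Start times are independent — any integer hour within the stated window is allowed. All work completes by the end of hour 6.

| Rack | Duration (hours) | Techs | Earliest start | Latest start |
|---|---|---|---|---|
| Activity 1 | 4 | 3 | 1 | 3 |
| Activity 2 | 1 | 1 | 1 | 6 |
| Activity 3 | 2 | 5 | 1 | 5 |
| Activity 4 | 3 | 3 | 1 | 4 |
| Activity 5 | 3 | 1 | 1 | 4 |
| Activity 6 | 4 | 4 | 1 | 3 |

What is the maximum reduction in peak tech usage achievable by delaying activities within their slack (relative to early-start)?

Early-start peak: h1:17  h2:16  h3:11  h4:7  h5:0  h6:0 ⇒ 17.
Leveled (Activity 1@1, Activity 2@1, Activity 3@1, Activity 4@4, Activity 5@1, Activity 6@3): h1:10  h2:9  h3:8  h4:10  h5:7  h6:7 ⇒ 10.
Reduction 17 − 10 = 7.

7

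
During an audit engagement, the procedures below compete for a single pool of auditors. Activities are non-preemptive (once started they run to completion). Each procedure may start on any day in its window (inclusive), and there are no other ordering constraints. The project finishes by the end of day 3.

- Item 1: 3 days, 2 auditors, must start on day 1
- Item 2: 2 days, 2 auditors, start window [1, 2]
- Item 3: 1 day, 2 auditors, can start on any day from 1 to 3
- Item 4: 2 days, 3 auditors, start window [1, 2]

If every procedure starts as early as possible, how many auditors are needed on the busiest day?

Early-start schedule: Item 1@1, Item 2@1, Item 3@1, Item 4@1.
Load per day: day 1: 9, day 2: 7, day 3: 2.
Peak is 9.

9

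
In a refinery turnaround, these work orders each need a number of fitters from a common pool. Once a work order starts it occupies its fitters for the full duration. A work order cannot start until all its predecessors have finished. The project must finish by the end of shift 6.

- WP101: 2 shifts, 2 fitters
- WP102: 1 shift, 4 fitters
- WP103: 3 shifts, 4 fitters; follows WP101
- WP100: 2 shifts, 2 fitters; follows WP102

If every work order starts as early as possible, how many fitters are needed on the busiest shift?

6

Early-start schedule: WP101@1, WP102@1, WP103@3, WP100@2.
Load per shift: shift 1: 6, shift 2: 4, shift 3: 6, shift 4: 4, shift 5: 4, shift 6: 0.
Peak is 6.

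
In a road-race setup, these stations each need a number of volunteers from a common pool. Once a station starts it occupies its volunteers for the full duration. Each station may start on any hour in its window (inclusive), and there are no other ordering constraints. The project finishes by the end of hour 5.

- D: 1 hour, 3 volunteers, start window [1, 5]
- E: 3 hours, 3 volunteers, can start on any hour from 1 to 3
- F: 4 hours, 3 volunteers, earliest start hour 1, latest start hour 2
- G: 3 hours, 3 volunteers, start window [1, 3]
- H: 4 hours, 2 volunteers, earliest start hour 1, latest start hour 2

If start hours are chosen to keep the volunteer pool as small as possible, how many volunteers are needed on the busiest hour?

11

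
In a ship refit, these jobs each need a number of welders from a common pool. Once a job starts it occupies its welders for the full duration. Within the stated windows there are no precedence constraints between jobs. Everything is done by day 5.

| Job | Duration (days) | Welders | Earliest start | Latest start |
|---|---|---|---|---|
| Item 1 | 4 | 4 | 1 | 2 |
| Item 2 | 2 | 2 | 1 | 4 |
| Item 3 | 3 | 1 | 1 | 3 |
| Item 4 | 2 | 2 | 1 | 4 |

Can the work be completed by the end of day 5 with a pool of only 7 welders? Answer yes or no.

yes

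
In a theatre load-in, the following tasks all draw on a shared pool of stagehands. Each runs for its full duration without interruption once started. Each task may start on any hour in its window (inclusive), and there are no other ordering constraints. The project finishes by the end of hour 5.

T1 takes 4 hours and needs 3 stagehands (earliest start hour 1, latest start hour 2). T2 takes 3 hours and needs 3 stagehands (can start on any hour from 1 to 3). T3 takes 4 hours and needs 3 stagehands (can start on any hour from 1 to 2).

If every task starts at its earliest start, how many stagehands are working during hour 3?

9

At early start, hour 3 has: T1, T2, T3.
Demand: 3 + 3 + 3 = 9.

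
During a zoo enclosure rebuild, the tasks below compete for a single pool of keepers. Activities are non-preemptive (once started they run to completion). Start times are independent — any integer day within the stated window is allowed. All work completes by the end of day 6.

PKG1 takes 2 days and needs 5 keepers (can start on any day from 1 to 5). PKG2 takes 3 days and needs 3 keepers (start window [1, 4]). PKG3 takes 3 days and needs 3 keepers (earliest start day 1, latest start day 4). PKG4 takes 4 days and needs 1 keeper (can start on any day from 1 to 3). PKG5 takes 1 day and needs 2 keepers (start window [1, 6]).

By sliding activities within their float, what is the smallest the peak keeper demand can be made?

Early-start (PKG1@1, PKG2@1, PKG3@1, PKG4@1, PKG5@1) gives peak 14: d1:14  d2:12  d3:7  d4:1  d5:0  d6:0.
Shift PKG2→3, PKG3→3, PKG5→6.
Schedule PKG1@1, PKG2@3, PKG3@3, PKG4@1, PKG5@6: d1:6  d2:6  d3:7  d4:7  d5:6  d6:2 — peak 7.

7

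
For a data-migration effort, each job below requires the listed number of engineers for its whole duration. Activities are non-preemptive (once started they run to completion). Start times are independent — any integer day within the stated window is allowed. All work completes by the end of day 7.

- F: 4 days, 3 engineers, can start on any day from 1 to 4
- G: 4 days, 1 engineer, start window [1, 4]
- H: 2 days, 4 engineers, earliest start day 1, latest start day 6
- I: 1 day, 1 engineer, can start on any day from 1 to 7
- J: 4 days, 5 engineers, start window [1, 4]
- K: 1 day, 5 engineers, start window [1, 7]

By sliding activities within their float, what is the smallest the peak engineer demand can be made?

9

Early-start (F@1, G@1, H@1, I@1, J@1, K@1) gives peak 19: d1:19  d2:13  d3:9  d4:9  d5:0  d6:0  d7:0.
Shift J→3, K→7.
Schedule F@1, G@1, H@1, I@1, J@3, K@7: d1:9  d2:8  d3:9  d4:9  d5:5  d6:5  d7:5 — peak 9.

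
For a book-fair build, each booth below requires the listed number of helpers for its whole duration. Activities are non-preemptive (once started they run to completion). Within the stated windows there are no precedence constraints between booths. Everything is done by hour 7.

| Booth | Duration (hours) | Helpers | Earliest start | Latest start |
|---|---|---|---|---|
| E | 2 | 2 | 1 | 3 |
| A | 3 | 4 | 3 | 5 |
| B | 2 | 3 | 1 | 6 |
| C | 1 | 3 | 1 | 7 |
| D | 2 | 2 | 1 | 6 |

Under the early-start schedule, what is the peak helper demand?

10

Early-start schedule: E@1, A@3, B@1, C@1, D@1.
Load per hour: hour 1: 10, hour 2: 7, hour 3: 4, hour 4: 4, hour 5: 4, hour 6: 0, hour 7: 0.
Peak is 10.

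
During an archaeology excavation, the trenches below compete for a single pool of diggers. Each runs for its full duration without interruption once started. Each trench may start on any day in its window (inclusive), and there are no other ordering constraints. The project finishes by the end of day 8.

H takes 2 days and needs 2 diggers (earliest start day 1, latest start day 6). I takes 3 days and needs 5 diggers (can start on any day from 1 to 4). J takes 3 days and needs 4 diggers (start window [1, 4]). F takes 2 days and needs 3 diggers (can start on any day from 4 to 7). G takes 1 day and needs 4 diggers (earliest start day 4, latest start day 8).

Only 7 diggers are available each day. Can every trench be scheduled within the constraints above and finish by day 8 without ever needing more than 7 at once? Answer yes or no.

yes

Schedule H@1, I@1, J@4, F@4, G@7: d1:7  d2:7  d3:5  d4:7  d5:7  d6:4  d7:4  d8:0 — peak 7 ≤ 7.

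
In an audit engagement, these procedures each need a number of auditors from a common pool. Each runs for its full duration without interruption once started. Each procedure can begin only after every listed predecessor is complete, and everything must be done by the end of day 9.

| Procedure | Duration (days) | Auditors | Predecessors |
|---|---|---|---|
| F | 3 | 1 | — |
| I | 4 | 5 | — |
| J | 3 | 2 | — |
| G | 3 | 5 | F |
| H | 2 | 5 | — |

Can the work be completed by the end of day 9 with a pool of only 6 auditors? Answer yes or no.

no

The minimum achievable peak is 7; 6 < 7, so no feasible schedule stays within the cap.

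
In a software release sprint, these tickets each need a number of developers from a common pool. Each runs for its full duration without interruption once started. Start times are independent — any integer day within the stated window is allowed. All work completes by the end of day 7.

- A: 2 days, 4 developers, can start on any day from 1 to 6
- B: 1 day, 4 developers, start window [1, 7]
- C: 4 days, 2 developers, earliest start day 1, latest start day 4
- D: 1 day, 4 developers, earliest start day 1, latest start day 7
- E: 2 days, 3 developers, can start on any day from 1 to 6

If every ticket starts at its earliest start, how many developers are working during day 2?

At early start, day 2 has: A, C, E.
Demand: 4 + 2 + 3 = 9.

9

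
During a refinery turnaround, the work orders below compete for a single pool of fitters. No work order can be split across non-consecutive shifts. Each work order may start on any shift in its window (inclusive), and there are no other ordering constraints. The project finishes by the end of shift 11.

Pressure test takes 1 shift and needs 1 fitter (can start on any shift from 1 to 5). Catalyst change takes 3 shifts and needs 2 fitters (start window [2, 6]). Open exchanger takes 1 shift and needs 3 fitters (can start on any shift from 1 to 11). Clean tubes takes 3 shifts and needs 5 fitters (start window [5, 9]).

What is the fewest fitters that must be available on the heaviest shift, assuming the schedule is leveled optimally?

5

Schedule Pressure test@1, Catalyst change@2, Open exchanger@1, Clean tubes@5: s1:4  s2:2  s3:2  s4:2  s5:5  s6:5  s7:5  s8:0  s9:0  s10:0  s11:0 — peak 5.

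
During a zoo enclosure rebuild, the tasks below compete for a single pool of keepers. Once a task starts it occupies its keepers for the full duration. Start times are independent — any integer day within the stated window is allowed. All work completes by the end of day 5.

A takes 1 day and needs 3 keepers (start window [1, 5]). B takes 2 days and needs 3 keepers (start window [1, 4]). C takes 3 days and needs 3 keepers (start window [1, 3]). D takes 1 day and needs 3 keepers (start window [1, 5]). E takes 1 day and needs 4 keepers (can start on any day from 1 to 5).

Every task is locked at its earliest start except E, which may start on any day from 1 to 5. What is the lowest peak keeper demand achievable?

E@1: d1:16  d2:6  d3:3  d4:0  d5:0 → peak 16
E@2: d1:12  d2:10  d3:3  d4:0  d5:0 → peak 12
E@3: d1:12  d2:6  d3:7  d4:0  d5:0 → peak 12
E@4: d1:12  d2:6  d3:3  d4:4  d5:0 → peak 12
E@5: d1:12  d2:6  d3:3  d4:0  d5:4 → peak 12
Best is E@2, peak 12.

12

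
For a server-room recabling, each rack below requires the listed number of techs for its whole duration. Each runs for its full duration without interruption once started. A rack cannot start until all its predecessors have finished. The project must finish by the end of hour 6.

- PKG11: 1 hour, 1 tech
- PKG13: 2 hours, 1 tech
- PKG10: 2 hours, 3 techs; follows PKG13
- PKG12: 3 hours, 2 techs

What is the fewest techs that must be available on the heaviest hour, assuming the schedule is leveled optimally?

3

Early-start (PKG11@1, PKG13@1, PKG10@3, PKG12@1) gives peak 5: h1:4  h2:3  h3:5  h4:3  h5:0  h6:0.
Shift PKG10→5, PKG12→2.
Schedule PKG11@1, PKG13@1, PKG10@5, PKG12@2: h1:2  h2:3  h3:2  h4:2  h5:3  h6:3 — peak 3.
Total tech-hours = 15 over 6 hours ⇒ peak ≥ ⌈15/6⌉ = 3, so 3 is optimal.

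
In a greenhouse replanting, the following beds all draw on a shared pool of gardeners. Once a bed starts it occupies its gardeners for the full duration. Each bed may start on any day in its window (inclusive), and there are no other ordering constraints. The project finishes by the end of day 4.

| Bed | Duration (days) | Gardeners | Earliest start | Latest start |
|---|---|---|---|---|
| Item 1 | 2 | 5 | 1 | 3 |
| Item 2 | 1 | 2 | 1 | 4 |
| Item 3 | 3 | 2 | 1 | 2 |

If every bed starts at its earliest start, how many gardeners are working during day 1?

At early start, day 1 has: Item 1, Item 2, Item 3.
Demand: 5 + 2 + 2 = 9.

9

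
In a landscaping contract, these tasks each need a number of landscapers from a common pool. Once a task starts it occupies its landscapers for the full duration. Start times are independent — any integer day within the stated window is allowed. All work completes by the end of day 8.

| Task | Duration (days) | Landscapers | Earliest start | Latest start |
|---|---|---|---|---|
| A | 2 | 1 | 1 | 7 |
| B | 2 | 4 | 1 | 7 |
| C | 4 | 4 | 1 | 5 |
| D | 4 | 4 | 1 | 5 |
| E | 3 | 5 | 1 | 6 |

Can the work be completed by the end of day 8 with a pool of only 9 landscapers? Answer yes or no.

yes

Schedule A@1, B@1, C@1, D@3, E@5: d1:9  d2:9  d3:8  d4:8  d5:9  d6:9  d7:5  d8:0 — peak 9 ≤ 9.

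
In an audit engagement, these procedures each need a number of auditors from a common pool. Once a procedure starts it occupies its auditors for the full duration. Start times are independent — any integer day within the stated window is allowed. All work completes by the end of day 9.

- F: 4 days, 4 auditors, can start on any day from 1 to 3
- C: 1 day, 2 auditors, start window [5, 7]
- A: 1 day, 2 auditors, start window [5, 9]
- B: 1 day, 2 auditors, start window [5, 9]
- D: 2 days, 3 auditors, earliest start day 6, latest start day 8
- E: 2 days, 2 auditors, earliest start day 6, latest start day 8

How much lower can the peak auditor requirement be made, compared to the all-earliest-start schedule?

Early-start peak: d1:4  d2:4  d3:4  d4:4  d5:6  d6:5  d7:5  d8:0  d9:0 ⇒ 6.
Leveled (F@1, C@5, A@5, B@6, D@8, E@6): d1:4  d2:4  d3:4  d4:4  d5:4  d6:4  d7:2  d8:3  d9:3 ⇒ 4.
Reduction 6 − 4 = 2.

2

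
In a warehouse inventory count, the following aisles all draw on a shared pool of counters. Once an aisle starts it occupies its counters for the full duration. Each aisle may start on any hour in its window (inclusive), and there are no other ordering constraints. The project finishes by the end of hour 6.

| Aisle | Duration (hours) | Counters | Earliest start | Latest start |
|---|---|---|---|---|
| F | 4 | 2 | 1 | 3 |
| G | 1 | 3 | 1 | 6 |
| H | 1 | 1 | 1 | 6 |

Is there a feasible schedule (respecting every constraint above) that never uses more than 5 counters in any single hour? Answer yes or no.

yes

Schedule F@1, G@5, H@1: h1:3  h2:2  h3:2  h4:2  h5:3  h6:0 — peak 3 ≤ 5.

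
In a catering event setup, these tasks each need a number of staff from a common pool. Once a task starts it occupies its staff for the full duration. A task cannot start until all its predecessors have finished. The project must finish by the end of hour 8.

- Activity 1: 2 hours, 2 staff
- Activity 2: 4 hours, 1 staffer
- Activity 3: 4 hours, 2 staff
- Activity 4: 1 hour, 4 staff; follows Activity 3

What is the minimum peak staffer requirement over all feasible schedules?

Early-start (Activity 1@1, Activity 2@1, Activity 3@1, Activity 4@5) gives peak 5: h1:5  h2:5  h3:3  h4:3  h5:4  h6:0  h7:0  h8:0.
Shift Activity 3→3, Activity 4→7.
Schedule Activity 1@1, Activity 2@1, Activity 3@3, Activity 4@7: h1:3  h2:3  h3:3  h4:3  h5:2  h6:2  h7:4  h8:0 — peak 4.

4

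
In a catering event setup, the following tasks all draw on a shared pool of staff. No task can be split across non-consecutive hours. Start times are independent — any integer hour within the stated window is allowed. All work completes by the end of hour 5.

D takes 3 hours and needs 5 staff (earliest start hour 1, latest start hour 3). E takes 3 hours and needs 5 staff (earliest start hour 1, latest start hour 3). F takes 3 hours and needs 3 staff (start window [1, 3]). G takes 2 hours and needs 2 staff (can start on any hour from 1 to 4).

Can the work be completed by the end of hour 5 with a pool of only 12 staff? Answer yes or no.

no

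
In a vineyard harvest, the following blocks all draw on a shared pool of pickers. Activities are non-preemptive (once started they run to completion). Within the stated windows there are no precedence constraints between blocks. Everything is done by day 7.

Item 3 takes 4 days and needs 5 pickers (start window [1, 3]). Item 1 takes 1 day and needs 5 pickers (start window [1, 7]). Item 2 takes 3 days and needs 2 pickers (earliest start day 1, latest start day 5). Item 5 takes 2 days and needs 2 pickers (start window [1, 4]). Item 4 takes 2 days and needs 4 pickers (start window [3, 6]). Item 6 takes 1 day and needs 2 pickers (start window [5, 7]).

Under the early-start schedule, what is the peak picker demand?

14

Early-start schedule: Item 3@1, Item 1@1, Item 2@1, Item 5@1, Item 4@3, Item 6@5.
Load per day: day 1: 14, day 2: 9, day 3: 11, day 4: 9, day 5: 2, day 6: 0, day 7: 0.
Peak is 14.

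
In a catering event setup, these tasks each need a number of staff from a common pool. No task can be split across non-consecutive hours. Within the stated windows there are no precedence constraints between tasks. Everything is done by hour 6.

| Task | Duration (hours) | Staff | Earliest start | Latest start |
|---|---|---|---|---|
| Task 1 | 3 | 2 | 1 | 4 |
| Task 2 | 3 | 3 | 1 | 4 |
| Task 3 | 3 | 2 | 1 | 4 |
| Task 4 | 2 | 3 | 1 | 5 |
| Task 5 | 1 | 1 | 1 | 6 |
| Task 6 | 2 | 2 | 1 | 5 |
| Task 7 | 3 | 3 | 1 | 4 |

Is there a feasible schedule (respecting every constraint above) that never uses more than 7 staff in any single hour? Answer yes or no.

The minimum achievable peak is 8; 7 < 8, so no feasible schedule stays within the cap.

no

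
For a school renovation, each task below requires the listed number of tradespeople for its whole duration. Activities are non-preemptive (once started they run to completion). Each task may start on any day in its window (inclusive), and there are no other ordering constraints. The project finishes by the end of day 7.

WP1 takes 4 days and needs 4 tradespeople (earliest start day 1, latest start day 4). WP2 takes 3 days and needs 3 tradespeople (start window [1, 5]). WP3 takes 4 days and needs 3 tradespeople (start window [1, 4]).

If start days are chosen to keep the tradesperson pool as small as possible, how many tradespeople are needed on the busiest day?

7

Early-start (WP1@1, WP2@1, WP3@1) gives peak 10: d1:10  d2:10  d3:10  d4:7  d5:0  d6:0  d7:0.
Shift WP3→4.
Schedule WP1@1, WP2@1, WP3@4: d1:7  d2:7  d3:7  d4:7  d5:3  d6:3  d7:3 — peak 7.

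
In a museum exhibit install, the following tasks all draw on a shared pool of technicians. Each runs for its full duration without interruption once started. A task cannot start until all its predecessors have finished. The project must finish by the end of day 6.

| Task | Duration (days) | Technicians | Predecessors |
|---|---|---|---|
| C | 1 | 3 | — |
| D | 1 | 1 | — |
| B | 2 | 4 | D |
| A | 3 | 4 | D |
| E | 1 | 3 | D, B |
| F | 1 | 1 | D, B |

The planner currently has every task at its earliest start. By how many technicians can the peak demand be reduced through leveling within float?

Early-start peak: d1:4  d2:8  d3:8  d4:8  d5:0  d6:0 ⇒ 8.
Leveled (C@1, D@1, B@2, A@4, E@4, F@5): d1:4  d2:4  d3:4  d4:7  d5:5  d6:4 ⇒ 7.
Reduction 8 − 7 = 1.

1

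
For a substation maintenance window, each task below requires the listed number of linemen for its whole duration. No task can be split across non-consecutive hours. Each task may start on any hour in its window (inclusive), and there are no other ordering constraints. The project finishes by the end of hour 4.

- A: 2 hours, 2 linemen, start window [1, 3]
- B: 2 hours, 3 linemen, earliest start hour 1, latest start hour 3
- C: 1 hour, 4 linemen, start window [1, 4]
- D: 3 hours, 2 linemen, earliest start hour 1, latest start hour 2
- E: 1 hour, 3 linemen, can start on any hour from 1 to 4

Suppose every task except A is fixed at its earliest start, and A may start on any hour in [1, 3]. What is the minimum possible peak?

A@1: h1:14  h2:7  h3:2  h4:0 → peak 14
A@2: h1:12  h2:7  h3:4  h4:0 → peak 12
A@3: h1:12  h2:5  h3:4  h4:2 → peak 12
Best is A@2, peak 12.

12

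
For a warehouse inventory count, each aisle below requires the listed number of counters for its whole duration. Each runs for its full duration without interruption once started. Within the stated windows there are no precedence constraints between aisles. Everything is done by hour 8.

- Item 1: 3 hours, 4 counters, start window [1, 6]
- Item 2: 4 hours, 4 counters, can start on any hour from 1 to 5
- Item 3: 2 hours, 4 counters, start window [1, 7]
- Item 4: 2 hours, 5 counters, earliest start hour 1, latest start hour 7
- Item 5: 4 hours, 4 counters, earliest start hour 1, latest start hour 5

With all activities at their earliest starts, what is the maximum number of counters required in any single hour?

21

Early-start schedule: Item 1@1, Item 2@1, Item 3@1, Item 4@1, Item 5@1.
Load per hour: hour 1: 21, hour 2: 21, hour 3: 12, hour 4: 8, hour 5: 0, hour 6: 0, hour 7: 0, hour 8: 0.
Peak is 21.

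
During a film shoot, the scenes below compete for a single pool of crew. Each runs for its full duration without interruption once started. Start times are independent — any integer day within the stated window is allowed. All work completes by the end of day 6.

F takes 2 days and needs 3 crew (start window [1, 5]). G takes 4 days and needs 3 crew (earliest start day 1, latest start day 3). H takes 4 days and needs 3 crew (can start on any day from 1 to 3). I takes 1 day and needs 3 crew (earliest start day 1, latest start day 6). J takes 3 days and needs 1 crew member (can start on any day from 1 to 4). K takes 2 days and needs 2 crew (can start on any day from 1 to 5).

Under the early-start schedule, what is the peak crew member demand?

15

Early-start schedule: F@1, G@1, H@1, I@1, J@1, K@1.
Load per day: day 1: 15, day 2: 12, day 3: 7, day 4: 6, day 5: 0, day 6: 0.
Peak is 15.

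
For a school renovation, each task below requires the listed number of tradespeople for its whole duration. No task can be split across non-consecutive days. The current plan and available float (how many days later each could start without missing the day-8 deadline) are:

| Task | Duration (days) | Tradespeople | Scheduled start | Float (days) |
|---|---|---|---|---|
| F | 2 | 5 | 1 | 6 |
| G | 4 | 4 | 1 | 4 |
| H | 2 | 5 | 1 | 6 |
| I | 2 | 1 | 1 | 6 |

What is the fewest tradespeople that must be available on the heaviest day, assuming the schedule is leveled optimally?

Early-start (F@1, G@1, H@1, I@1) gives peak 15: d1:15  d2:15  d3:4  d4:4  d5:0  d6:0  d7:0  d8:0.
Shift G→3, H→7, I→3.
Schedule F@1, G@3, H@7, I@3: d1:5  d2:5  d3:5  d4:5  d5:4  d6:4  d7:5  d8:5 — peak 5.
Total tradesperson-days = 38 over 8 days ⇒ peak ≥ ⌈38/8⌉ = 5, so 5 is optimal.

5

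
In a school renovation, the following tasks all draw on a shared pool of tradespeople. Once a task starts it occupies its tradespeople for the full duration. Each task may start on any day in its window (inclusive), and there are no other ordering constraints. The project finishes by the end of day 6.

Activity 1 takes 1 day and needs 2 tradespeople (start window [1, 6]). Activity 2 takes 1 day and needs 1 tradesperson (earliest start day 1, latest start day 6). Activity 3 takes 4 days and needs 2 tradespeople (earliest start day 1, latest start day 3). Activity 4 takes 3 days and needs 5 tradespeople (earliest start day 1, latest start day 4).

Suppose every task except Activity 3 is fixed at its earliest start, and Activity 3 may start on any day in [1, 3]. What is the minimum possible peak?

8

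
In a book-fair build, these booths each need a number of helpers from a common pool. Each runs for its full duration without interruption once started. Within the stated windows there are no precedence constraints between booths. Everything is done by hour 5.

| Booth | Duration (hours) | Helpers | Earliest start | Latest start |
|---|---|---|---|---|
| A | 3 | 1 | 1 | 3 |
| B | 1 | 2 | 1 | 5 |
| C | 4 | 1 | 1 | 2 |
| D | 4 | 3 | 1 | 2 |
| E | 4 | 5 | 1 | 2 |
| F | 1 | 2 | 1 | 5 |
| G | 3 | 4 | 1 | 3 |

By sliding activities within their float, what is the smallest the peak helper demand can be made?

Early-start (A@1, B@1, C@1, D@1, E@1, F@1, G@1) gives peak 18: h1:18  h2:14  h3:14  h4:9  h5:0.
Shift G→2.
Schedule A@1, B@1, C@1, D@1, E@1, F@1, G@2: h1:14  h2:14  h3:14  h4:13  h5:0 — peak 14.

14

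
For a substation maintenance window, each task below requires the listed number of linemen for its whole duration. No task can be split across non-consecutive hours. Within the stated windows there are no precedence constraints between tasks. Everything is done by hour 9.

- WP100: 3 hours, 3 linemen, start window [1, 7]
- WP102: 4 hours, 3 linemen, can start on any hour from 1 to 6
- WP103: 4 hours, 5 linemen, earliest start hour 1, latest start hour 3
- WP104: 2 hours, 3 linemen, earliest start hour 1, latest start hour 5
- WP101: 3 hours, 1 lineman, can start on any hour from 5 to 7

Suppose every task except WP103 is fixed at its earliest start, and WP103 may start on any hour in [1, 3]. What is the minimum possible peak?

WP103@1: h1:14  h2:14  h3:11  h4:8  h5:1  h6:1  h7:1  h8:0  h9:0 → peak 14
WP103@2: h1:9  h2:14  h3:11  h4:8  h5:6  h6:1  h7:1  h8:0  h9:0 → peak 14
WP103@3: h1:9  h2:9  h3:11  h4:8  h5:6  h6:6  h7:1  h8:0  h9:0 → peak 11
Best is WP103@3, peak 11.

11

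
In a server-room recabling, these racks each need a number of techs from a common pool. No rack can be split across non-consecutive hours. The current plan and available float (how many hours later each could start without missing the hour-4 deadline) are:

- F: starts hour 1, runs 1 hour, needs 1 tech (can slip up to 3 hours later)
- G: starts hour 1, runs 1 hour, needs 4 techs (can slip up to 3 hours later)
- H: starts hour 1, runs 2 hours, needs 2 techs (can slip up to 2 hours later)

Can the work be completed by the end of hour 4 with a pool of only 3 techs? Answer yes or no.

The minimum achievable peak is 4; 3 < 4, so no feasible schedule stays within the cap.

no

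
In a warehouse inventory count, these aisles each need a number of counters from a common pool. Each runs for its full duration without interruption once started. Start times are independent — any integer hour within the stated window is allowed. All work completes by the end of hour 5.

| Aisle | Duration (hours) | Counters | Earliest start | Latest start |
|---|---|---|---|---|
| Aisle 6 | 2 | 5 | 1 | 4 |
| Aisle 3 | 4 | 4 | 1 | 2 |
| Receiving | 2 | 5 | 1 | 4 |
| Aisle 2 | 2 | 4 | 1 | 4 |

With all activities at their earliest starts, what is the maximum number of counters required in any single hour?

Early-start schedule: Aisle 6@1, Aisle 3@1, Receiving@1, Aisle 2@1.
Load per hour: hour 1: 18, hour 2: 18, hour 3: 4, hour 4: 4, hour 5: 0.
Peak is 18.

18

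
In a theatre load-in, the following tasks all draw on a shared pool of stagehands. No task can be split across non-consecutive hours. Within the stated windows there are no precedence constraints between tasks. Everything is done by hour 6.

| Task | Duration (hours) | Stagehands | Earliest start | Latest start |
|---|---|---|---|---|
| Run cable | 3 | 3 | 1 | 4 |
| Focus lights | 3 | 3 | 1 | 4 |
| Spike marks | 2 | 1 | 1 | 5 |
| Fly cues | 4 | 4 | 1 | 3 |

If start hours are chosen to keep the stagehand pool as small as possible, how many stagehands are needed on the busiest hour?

7

Early-start (Run cable@1, Focus lights@1, Spike marks@1, Fly cues@1) gives peak 11: h1:11  h2:11  h3:10  h4:4  h5:0  h6:0.
Shift Focus lights→4, Fly cues→3.
Schedule Run cable@1, Focus lights@4, Spike marks@1, Fly cues@3: h1:4  h2:4  h3:7  h4:7  h5:7  h6:7 — peak 7.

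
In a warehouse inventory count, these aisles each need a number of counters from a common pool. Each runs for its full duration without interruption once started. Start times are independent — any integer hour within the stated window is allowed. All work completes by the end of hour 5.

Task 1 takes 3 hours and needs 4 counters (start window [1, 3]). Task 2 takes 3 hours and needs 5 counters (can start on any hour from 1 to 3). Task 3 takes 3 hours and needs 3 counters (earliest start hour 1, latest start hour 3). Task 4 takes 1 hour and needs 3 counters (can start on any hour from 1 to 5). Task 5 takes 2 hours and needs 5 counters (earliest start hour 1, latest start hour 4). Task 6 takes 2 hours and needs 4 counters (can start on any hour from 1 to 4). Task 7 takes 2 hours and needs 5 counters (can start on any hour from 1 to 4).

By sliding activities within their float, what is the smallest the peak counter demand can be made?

15

Early-start (Task 1@1, Task 2@1, Task 3@1, Task 4@1, Task 5@1, Task 6@1, Task 7@1) gives peak 29: h1:29  h2:26  h3:12  h4:0  h5:0.
Shift Task 5→4, Task 6→4, Task 7→4.
Schedule Task 1@1, Task 2@1, Task 3@1, Task 4@1, Task 5@4, Task 6@4, Task 7@4: h1:15  h2:12  h3:12  h4:14  h5:14 — peak 15.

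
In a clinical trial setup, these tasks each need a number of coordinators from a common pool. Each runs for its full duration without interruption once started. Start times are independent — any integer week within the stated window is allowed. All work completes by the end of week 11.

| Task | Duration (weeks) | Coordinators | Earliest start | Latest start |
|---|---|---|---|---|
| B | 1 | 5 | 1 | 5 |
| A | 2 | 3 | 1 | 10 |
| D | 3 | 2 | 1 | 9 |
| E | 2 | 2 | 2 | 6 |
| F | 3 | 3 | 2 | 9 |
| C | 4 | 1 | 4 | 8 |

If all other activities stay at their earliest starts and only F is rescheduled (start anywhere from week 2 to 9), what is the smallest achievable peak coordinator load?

F@2: w1:10  w2:10  w3:7  w4:4  w5:1  w6:1  w7:1  w8:0  w9:0  w10:0  w11:0 → peak 10
F@3: w1:10  w2:7  w3:7  w4:4  w5:4  w6:1  w7:1  w8:0  w9:0  w10:0  w11:0 → peak 10
F@4: w1:10  w2:7  w3:4  w4:4  w5:4  w6:4  w7:1  w8:0  w9:0  w10:0  w11:0 → peak 10
F@5: w1:10  w2:7  w3:4  w4:1  w5:4  w6:4  w7:4  w8:0  w9:0  w10:0  w11:0 → peak 10
F@6: w1:10  w2:7  w3:4  w4:1  w5:1  w6:4  w7:4  w8:3  w9:0  w10:0  w11:0 → peak 10
F@7: w1:10  w2:7  w3:4  w4:1  w5:1  w6:1  w7:4  w8:3  w9:3  w10:0  w11:0 → peak 10
F@8: w1:10  w2:7  w3:4  w4:1  w5:1  w6:1  w7:1  w8:3  w9:3  w10:3  w11:0 → peak 10
F@9: w1:10  w2:7  w3:4  w4:1  w5:1  w6:1  w7:1  w8:0  w9:3  w10:3  w11:3 → peak 10
Best is F@2, peak 10.

10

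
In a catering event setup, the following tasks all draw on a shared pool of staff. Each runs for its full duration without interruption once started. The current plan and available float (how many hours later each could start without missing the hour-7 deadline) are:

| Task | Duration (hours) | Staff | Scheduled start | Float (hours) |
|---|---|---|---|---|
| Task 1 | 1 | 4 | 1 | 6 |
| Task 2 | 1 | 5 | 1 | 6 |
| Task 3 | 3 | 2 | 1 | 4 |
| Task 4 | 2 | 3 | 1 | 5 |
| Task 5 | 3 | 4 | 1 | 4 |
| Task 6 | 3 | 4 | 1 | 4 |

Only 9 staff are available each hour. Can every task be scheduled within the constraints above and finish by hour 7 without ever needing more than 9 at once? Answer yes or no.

Schedule Task 1@1, Task 2@2, Task 3@1, Task 4@3, Task 5@4, Task 6@5: h1:6  h2:7  h3:5  h4:7  h5:8  h6:8  h7:4 — peak 8 ≤ 9.

yes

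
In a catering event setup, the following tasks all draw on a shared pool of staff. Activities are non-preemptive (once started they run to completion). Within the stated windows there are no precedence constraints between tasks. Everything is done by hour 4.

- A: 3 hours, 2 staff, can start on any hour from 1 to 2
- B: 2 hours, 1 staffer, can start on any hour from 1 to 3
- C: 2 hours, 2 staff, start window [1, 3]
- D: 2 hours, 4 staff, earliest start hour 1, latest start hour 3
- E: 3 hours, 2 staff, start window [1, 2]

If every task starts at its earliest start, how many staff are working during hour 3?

4

At early start, hour 3 has: A, E.
Demand: 2 + 2 = 4.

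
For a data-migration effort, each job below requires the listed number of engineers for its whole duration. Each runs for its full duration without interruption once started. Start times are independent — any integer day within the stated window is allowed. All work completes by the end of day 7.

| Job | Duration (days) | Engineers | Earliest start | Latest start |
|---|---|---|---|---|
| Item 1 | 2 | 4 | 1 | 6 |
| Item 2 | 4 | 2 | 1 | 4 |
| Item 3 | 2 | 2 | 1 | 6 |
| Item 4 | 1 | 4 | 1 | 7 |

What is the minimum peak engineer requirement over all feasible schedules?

4

Early-start (Item 1@1, Item 2@1, Item 3@1, Item 4@1) gives peak 12: d1:12  d2:8  d3:2  d4:2  d5:0  d6:0  d7:0.
Shift Item 2→3, Item 3→3, Item 4→7.
Schedule Item 1@1, Item 2@3, Item 3@3, Item 4@7: d1:4  d2:4  d3:4  d4:4  d5:2  d6:2  d7:4 — peak 4.
Total engineer-days = 24 over 7 days ⇒ peak ≥ ⌈24/7⌉ = 4, so 4 is optimal.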